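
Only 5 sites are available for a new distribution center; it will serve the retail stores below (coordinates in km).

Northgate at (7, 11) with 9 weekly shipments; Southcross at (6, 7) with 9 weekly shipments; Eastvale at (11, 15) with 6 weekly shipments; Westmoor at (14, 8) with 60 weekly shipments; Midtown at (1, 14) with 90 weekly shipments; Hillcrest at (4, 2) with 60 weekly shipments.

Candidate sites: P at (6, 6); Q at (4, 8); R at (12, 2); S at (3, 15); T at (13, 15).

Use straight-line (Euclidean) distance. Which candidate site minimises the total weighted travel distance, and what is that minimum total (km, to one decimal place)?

Q, total 1681.4 km

Total weighted distance at each candidate:
  P (6, 6): total = 1728.8
  Q (4, 8): total = 1681.4
  R (12, 2): total = 2565.8
  S (3, 15): total = 1941.7
  T (13, 15): total = 2629.3
Minimum is at Q with total 1681.4 km.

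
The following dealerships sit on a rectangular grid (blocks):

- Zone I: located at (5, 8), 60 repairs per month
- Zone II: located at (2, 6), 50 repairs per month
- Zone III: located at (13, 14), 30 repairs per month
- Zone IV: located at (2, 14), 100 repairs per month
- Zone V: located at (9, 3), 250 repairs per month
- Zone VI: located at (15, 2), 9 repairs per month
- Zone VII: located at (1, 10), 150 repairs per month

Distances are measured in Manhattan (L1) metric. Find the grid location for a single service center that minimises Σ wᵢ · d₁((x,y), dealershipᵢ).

(5, 8)

Manhattan distance separates: Σwᵢ(|x−xᵢ|+|y−yᵢ|) = Σwᵢ|x−xᵢ| + Σwᵢ|y−yᵢ|, so x and y are optimised independently as 1-D weighted medians.
Total weight W = 649; half = 324.5.
x-coordinate, sorted with cumulative weight:
  x=1 (Zone VII, w=150) cum 150
  x=2 (Zone II, w=50) cum 200
  x=2 (Zone IV, w=100) cum 300
  x=5 (Zone I, w=60) cum 360  ← median
  x=9 (Zone V, w=250) cum 610
  x=13 (Zone III, w=30) cum 640
  x=15 (Zone VI, w=9) cum 649
⇒ x* = 5
y-coordinate, sorted with cumulative weight:
  y=2 (Zone VI, w=9) cum 9
  y=3 (Zone V, w=250) cum 259
  y=6 (Zone II, w=50) cum 309
  y=8 (Zone I, w=60) cum 369  ← median
  y=10 (Zone VII, w=150) cum 519
  y=14 (Zone III, w=30) cum 549
  y=14 (Zone IV, w=100) cum 649
⇒ y* = 8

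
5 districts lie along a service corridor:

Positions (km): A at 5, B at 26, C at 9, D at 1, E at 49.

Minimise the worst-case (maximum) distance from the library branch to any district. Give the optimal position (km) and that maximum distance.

location 25, max distance 24

The 1-center on a line is the midpoint of the two extreme points: leftmost at 1, rightmost at 49.
Optimal location = (1 + 49)/2 = 25; maximum distance = (49 − 1)/2 = 24.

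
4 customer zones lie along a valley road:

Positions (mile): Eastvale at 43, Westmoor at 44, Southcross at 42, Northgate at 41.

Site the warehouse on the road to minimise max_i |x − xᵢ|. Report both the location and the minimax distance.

location 42.5, max distance 1.5

The 1-center on a line is the midpoint of the two extreme points: leftmost at 41, rightmost at 44.
Optimal location = (41 + 44)/2 = 42.5; maximum distance = (44 − 41)/2 = 1.5.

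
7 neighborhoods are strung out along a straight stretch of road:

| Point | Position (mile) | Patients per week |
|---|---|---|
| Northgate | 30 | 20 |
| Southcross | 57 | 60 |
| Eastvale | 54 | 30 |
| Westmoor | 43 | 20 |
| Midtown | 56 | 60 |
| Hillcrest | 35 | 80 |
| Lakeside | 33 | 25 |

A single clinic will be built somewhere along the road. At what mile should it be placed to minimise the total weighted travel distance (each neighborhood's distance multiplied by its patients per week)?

For a sum of weighted absolute distances on a line, the optimum is the weighted median (not the mean). Total weight W = 295; half-weight = 147.5.
Sort by position and accumulate weight:
  mile 30 (Northgate, w=20) → cum 20
  mile 33 (Lakeside, w=25) → cum 45
  mile 35 (Hillcrest, w=80) → cum 125
  mile 43 (Westmoor, w=20) → cum 145
  mile 54 (Eastvale, w=30) → cum 175  ≥ 147.5 → median here
  mile 56 (Midtown, w=60) → cum 235
  mile 57 (Southcross, w=60) → cum 295
Optimal location: mile 54.

x = 54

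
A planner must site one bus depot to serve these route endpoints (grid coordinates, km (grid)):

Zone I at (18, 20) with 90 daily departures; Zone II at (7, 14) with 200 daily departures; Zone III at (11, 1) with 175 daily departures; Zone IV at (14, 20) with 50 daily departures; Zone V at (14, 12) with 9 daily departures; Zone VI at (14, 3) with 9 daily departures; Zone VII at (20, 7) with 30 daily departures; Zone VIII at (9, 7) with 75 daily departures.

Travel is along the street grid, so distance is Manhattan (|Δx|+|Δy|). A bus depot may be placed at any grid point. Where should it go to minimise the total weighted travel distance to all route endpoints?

Manhattan distance separates: Σwᵢ(|x−xᵢ|+|y−yᵢ|) = Σwᵢ|x−xᵢ| + Σwᵢ|y−yᵢ|, so x and y are optimised independently as 1-D weighted medians.
Total weight W = 638; half = 319.
x-coordinate, sorted with cumulative weight:
  x=7 (Zone II, w=200) cum 200
  x=9 (Zone VIII, w=75) cum 275
  x=11 (Zone III, w=175) cum 450  ← median
  x=14 (Zone IV, w=50) cum 500
  x=14 (Zone V, w=9) cum 509
  x=14 (Zone VI, w=9) cum 518
  x=18 (Zone I, w=90) cum 608
  x=20 (Zone VII, w=30) cum 638
⇒ x* = 11
y-coordinate, sorted with cumulative weight:
  y=1 (Zone III, w=175) cum 175
  y=3 (Zone VI, w=9) cum 184
  y=7 (Zone VII, w=30) cum 214
  y=7 (Zone VIII, w=75) cum 289
  y=12 (Zone V, w=9) cum 298
  y=14 (Zone II, w=200) cum 498  ← median
  y=20 (Zone I, w=90) cum 588
  y=20 (Zone IV, w=50) cum 638
⇒ y* = 14

(11, 14)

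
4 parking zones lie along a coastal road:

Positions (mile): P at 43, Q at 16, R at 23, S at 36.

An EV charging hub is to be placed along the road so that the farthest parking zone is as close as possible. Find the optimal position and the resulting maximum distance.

The 1-center on a line is the midpoint of the two extreme points: leftmost at 16, rightmost at 43.
Optimal location = (16 + 43)/2 = 29.5; maximum distance = (43 − 16)/2 = 13.5.

location 29.5, max distance 13.5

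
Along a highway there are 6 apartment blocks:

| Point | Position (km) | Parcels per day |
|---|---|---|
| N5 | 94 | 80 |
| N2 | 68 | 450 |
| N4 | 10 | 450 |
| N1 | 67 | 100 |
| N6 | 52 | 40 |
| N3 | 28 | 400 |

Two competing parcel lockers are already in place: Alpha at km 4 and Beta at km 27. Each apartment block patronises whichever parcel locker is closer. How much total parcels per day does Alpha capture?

The indifferent point is the midpoint (4+27)/2 = 15.5; apartment blocks left of it (closer to Alpha at 4) go to Alpha, those right go to Beta.
  N4 at 10 (w=450) → Alpha
  N3 at 28 (w=400) → Beta
  N6 at 52 (w=40) → Beta
  N1 at 67 (w=100) → Beta
  N2 at 68 (w=450) → Beta
  N5 at 94 (w=80) → Beta
Alpha captures 450; Beta captures 1070.

450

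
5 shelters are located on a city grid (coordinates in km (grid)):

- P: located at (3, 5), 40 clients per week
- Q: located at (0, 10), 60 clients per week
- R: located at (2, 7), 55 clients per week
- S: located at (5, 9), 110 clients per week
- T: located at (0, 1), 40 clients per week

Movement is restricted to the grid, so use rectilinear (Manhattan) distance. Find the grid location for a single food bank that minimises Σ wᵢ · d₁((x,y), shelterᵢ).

Manhattan distance separates: Σwᵢ(|x−xᵢ|+|y−yᵢ|) = Σwᵢ|x−xᵢ| + Σwᵢ|y−yᵢ|, so x and y are optimised independently as 1-D weighted medians.
Total weight W = 305; half = 152.5.
x-coordinate, sorted with cumulative weight:
  x=0 (Q, w=60) cum 60
  x=0 (T, w=40) cum 100
  x=2 (R, w=55) cum 155  ← median
  x=3 (P, w=40) cum 195
  x=5 (S, w=110) cum 305
⇒ x* = 2
y-coordinate, sorted with cumulative weight:
  y=1 (T, w=40) cum 40
  y=5 (P, w=40) cum 80
  y=7 (R, w=55) cum 135
  y=9 (S, w=110) cum 245  ← median
  y=10 (Q, w=60) cum 305
⇒ y* = 9

(2, 9)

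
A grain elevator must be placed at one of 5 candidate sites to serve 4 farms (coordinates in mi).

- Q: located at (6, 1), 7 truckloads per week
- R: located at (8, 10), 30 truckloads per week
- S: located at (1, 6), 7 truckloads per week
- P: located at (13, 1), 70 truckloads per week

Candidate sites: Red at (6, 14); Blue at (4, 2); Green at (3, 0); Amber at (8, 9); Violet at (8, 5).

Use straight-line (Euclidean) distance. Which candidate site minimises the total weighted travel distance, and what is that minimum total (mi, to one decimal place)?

Violet, total 679.0 mi

Total weighted distance at each candidate:
  Red (6, 14): total = 1324.7
  Blue (4, 2): total = 952.9
  Green (3, 0): total = 1105.3
  Amber (8, 9): total = 801.4
  Violet (8, 5): total = 679.0
Minimum is at Violet with total 679.0 mi.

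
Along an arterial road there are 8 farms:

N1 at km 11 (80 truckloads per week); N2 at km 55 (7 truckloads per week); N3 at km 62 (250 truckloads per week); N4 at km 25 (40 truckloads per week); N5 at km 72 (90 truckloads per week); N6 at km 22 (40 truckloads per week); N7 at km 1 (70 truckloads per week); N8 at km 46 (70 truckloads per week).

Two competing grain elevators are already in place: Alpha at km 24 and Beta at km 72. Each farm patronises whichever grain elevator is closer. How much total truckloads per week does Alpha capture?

300

The indifferent point is the midpoint (24+72)/2 = 48; farms left of it (closer to Alpha at 24) go to Alpha, those right go to Beta.
  N7 at 1 (w=70) → Alpha
  N1 at 11 (w=80) → Alpha
  N6 at 22 (w=40) → Alpha
  N4 at 25 (w=40) → Alpha
  N8 at 46 (w=70) → Alpha
  N2 at 55 (w=7) → Beta
  N3 at 62 (w=250) → Beta
  N5 at 72 (w=90) → Beta
Alpha captures 300; Beta captures 347.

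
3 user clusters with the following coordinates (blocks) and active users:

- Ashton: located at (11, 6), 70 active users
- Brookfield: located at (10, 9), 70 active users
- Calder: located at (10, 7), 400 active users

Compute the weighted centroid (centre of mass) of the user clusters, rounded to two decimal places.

(10.13, 7.13)

The minimiser of Σwᵢ‖p−pᵢ‖² is the weighted centroid p* = (Σwᵢpᵢ)/(Σwᵢ).
Σwᵢ = 540.
Σwᵢxᵢ = 70·11 + 70·10 + 400·10 = 5470.
Σwᵢyᵢ = 70·6 + 70·9 + 400·7 = 3850.
x* = 5470/540 = 10.13, y* = 3850/540 = 7.13.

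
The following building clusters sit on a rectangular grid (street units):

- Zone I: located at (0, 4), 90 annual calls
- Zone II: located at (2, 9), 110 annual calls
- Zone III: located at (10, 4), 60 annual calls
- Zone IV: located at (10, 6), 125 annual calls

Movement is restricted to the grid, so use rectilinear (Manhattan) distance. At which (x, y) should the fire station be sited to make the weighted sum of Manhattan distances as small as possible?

(2, 6)

Manhattan distance separates: Σwᵢ(|x−xᵢ|+|y−yᵢ|) = Σwᵢ|x−xᵢ| + Σwᵢ|y−yᵢ|, so x and y are optimised independently as 1-D weighted medians.
Total weight W = 385; half = 192.5.
x-coordinate, sorted with cumulative weight:
  x=0 (Zone I, w=90) cum 90
  x=2 (Zone II, w=110) cum 200  ← median
  x=10 (Zone III, w=60) cum 260
  x=10 (Zone IV, w=125) cum 385
⇒ x* = 2
y-coordinate, sorted with cumulative weight:
  y=4 (Zone I, w=90) cum 90
  y=4 (Zone III, w=60) cum 150
  y=6 (Zone IV, w=125) cum 275  ← median
  y=9 (Zone II, w=110) cum 385
⇒ y* = 6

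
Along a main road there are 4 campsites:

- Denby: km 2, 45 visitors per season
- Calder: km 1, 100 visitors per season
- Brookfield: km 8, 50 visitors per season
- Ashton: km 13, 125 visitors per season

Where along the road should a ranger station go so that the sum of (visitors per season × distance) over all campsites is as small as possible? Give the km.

x = 8

For a sum of weighted absolute distances on a line, the optimum is the weighted median (not the mean). Total weight W = 320; half-weight = 160.
Sort by position and accumulate weight:
  km 1 (Calder, w=100) → cum 100
  km 2 (Denby, w=45) → cum 145
  km 8 (Brookfield, w=50) → cum 195  ≥ 160 → median here
  km 13 (Ashton, w=125) → cum 320
Optimal location: km 8.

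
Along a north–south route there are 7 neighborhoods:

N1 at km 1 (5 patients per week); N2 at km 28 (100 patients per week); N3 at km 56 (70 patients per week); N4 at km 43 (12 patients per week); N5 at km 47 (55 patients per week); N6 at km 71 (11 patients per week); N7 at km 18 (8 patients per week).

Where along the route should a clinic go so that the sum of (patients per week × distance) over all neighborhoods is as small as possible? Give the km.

For a sum of weighted absolute distances on a line, the optimum is the weighted median (not the mean). Total weight W = 261; half-weight = 130.5.
Sort by position and accumulate weight:
  km 1 (N1, w=5) → cum 5
  km 18 (N7, w=8) → cum 13
  km 28 (N2, w=100) → cum 113
  km 43 (N4, w=12) → cum 125
  km 47 (N5, w=55) → cum 180  ≥ 130.5 → median here
  km 56 (N3, w=70) → cum 250
  km 71 (N6, w=11) → cum 261
Optimal location: km 47.

x = 47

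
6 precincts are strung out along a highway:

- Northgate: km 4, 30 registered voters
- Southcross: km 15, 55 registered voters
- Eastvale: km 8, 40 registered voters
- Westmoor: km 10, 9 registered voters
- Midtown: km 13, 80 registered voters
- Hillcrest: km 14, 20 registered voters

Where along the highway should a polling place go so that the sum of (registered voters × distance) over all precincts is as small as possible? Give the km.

x = 13

For a sum of weighted absolute distances on a line, the optimum is the weighted median (not the mean). Total weight W = 234; half-weight = 117.
Sort by position and accumulate weight:
  km 4 (Northgate, w=30) → cum 30
  km 8 (Eastvale, w=40) → cum 70
  km 10 (Westmoor, w=9) → cum 79
  km 13 (Midtown, w=80) → cum 159  ≥ 117 → median here
  km 14 (Hillcrest, w=20) → cum 179
  km 15 (Southcross, w=55) → cum 234
Optimal location: km 13.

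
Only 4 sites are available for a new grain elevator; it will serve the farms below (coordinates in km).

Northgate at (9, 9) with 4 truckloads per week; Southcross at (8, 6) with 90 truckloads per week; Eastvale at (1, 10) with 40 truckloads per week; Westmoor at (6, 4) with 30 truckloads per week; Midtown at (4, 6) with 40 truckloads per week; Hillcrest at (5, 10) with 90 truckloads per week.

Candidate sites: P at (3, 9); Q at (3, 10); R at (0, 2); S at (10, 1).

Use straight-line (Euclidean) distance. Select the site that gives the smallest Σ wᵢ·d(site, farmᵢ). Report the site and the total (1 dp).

Total weighted distance at each candidate:
  P (3, 9): total = 1140.9
  Q (3, 10): total = 1226.8
  R (0, 2): total = 2438.2
  S (10, 1): total = 2415.0
Minimum is at P with total 1140.9 km.

P, total 1140.9 km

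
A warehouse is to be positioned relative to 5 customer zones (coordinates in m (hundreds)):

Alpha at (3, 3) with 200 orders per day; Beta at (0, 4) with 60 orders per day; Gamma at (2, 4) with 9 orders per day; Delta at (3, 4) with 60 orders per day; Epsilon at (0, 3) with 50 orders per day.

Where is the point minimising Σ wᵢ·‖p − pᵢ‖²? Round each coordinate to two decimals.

(2.11, 3.34)

The minimiser of Σwᵢ‖p−pᵢ‖² is the weighted centroid p* = (Σwᵢpᵢ)/(Σwᵢ).
Σwᵢ = 379.
Σwᵢxᵢ = 200·3 + 60·0 + 9·2 + 60·3 + 50·0 = 798.
Σwᵢyᵢ = 200·3 + 60·4 + 9·4 + 60·4 + 50·3 = 1266.
x* = 798/379 = 2.11, y* = 1266/379 = 3.34.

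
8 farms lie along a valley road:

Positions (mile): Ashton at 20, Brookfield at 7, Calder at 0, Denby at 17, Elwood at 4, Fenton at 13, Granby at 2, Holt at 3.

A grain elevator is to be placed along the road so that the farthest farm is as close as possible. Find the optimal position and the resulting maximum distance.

location 10, max distance 10

The 1-center on a line is the midpoint of the two extreme points: leftmost at 0, rightmost at 20.
Optimal location = (0 + 20)/2 = 10; maximum distance = (20 − 0)/2 = 10.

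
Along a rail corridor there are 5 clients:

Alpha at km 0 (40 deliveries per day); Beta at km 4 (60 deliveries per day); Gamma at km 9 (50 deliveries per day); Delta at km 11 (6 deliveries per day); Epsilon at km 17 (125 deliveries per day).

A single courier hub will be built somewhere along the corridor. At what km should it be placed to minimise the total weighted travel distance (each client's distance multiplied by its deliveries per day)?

For a sum of weighted absolute distances on a line, the optimum is the weighted median (not the mean). Total weight W = 281; half-weight = 140.5.
Sort by position and accumulate weight:
  km 0 (Alpha, w=40) → cum 40
  km 4 (Beta, w=60) → cum 100
  km 9 (Gamma, w=50) → cum 150  ≥ 140.5 → median here
  km 11 (Delta, w=6) → cum 156
  km 17 (Epsilon, w=125) → cum 281
Optimal location: km 9.

x = 9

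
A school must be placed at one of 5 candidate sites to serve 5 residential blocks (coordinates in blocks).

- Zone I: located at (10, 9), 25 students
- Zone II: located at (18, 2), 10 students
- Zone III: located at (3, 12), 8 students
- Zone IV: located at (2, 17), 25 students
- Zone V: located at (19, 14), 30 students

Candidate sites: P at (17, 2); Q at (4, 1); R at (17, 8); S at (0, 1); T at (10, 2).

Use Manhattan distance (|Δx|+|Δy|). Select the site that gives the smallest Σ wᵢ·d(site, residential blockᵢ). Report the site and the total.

R, total 1254 blocks

Total weighted distance at each candidate:
  P (17, 2): total = 1722
  Q (4, 1): total = 1886
  R (17, 8): total = 1254
  S (0, 1): total = 2162
  T (10, 2): total = 1596
Minimum is at R with total 1254 blocks.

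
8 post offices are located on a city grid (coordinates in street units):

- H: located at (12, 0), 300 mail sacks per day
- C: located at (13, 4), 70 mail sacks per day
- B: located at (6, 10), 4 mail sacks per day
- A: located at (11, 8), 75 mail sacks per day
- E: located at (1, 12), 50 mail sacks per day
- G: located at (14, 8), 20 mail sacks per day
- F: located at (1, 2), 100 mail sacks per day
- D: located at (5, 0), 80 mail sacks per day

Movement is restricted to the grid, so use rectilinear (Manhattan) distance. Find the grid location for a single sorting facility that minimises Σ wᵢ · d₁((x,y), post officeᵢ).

Manhattan distance separates: Σwᵢ(|x−xᵢ|+|y−yᵢ|) = Σwᵢ|x−xᵢ| + Σwᵢ|y−yᵢ|, so x and y are optimised independently as 1-D weighted medians.
Total weight W = 699; half = 349.5.
x-coordinate, sorted with cumulative weight:
  x=1 (E, w=50) cum 50
  x=1 (F, w=100) cum 150
  x=5 (D, w=80) cum 230
  x=6 (B, w=4) cum 234
  x=11 (A, w=75) cum 309
  x=12 (H, w=300) cum 609  ← median
  x=13 (C, w=70) cum 679
  x=14 (G, w=20) cum 699
⇒ x* = 12
y-coordinate, sorted with cumulative weight:
  y=0 (H, w=300) cum 300
  y=0 (D, w=80) cum 380  ← median
  y=2 (F, w=100) cum 480
  y=4 (C, w=70) cum 550
  y=8 (A, w=75) cum 625
  y=8 (G, w=20) cum 645
  y=10 (B, w=4) cum 649
  y=12 (E, w=50) cum 699
⇒ y* = 0

(12, 0)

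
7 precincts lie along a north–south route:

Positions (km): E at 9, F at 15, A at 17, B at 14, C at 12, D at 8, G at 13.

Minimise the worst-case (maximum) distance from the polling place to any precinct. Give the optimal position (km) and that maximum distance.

The 1-center on a line is the midpoint of the two extreme points: leftmost at 8, rightmost at 17.
Optimal location = (8 + 17)/2 = 12.5; maximum distance = (17 − 8)/2 = 4.5.

location 12.5, max distance 4.5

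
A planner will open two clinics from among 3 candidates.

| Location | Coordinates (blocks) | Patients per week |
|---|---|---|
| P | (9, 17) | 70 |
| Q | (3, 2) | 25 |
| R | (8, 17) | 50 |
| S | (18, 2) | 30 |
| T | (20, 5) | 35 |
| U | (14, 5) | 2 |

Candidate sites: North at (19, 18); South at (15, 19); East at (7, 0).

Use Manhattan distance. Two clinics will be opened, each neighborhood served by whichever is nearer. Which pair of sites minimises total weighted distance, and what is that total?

{South, East}, total 2204

Evaluate every pair (each demand assigned to the nearer of the two):
  {South, East}: total = 2204
  {North, East}: total = 2424
  {North, South}: total = 2765
Best pair: {South, East} with total 2204.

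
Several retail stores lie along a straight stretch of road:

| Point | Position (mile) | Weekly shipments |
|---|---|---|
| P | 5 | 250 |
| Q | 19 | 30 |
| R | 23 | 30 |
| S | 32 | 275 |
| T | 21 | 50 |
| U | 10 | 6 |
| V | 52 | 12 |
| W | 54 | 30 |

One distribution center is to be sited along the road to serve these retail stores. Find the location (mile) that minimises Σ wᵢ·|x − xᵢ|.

For a sum of weighted absolute distances on a line, the optimum is the weighted median (not the mean). Total weight W = 683; half-weight = 341.5.
Sort by position and accumulate weight:
  mile 5 (P, w=250) → cum 250
  mile 10 (U, w=6) → cum 256
  mile 19 (Q, w=30) → cum 286
  mile 21 (T, w=50) → cum 336
  mile 23 (R, w=30) → cum 366  ≥ 341.5 → median here
  mile 32 (S, w=275) → cum 641
  mile 52 (V, w=12) → cum 653
  mile 54 (W, w=30) → cum 683
Optimal location: mile 23.

x = 23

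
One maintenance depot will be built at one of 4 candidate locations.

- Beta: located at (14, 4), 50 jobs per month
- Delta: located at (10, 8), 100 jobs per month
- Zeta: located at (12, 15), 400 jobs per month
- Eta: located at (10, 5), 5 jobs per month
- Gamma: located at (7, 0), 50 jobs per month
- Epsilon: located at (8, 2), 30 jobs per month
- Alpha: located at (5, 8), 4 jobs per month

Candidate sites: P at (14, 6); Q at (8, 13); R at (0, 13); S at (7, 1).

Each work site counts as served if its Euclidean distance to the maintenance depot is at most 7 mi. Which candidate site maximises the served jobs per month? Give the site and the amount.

Coverage radius r = 7 mi; a point is covered iff (Δx)²+(Δy)² ≤ 7² = 49.
  P (14, 6): covers {Beta, Delta, Eta} → 155
  Q (8, 13): covers {Delta, Zeta, Alpha} → 504
  R (0, 13): covers {none} → 0
  S (7, 1): covers {Eta, Gamma, Epsilon} → 85
Maximum coverage at Q: 504 jobs per month.

Q, covering 504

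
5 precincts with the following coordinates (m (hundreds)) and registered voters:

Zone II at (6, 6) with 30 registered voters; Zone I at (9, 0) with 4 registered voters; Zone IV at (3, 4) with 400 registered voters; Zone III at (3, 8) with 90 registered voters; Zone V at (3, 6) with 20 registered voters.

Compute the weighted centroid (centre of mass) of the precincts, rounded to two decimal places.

The minimiser of Σwᵢ‖p−pᵢ‖² is the weighted centroid p* = (Σwᵢpᵢ)/(Σwᵢ).
Σwᵢ = 544.
Σwᵢxᵢ = 30·6 + 4·9 + 400·3 + 90·3 + 20·3 = 1746.
Σwᵢyᵢ = 30·6 + 4·0 + 400·4 + 90·8 + 20·6 = 2620.
x* = 1746/544 = 3.21, y* = 2620/544 = 4.82.

(3.21, 4.82)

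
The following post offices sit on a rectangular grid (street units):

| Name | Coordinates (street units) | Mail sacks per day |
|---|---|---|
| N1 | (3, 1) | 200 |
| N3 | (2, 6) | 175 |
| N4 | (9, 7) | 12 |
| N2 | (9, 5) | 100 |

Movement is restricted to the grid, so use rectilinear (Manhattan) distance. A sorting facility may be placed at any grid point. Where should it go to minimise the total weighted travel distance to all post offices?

(3, 5)

Manhattan distance separates: Σwᵢ(|x−xᵢ|+|y−yᵢ|) = Σwᵢ|x−xᵢ| + Σwᵢ|y−yᵢ|, so x and y are optimised independently as 1-D weighted medians.
Total weight W = 487; half = 243.5.
x-coordinate, sorted with cumulative weight:
  x=2 (N3, w=175) cum 175
  x=3 (N1, w=200) cum 375  ← median
  x=9 (N4, w=12) cum 387
  x=9 (N2, w=100) cum 487
⇒ x* = 3
y-coordinate, sorted with cumulative weight:
  y=1 (N1, w=200) cum 200
  y=5 (N2, w=100) cum 300  ← median
  y=6 (N3, w=175) cum 475
  y=7 (N4, w=12) cum 487
⇒ y* = 5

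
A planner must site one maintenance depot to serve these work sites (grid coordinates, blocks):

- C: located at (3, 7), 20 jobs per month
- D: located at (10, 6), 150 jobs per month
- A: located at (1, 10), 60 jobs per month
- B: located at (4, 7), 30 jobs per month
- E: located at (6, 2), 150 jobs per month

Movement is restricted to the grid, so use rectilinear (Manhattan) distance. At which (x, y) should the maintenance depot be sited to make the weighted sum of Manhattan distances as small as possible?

(6, 6)

Manhattan distance separates: Σwᵢ(|x−xᵢ|+|y−yᵢ|) = Σwᵢ|x−xᵢ| + Σwᵢ|y−yᵢ|, so x and y are optimised independently as 1-D weighted medians.
Total weight W = 410; half = 205.
x-coordinate, sorted with cumulative weight:
  x=1 (A, w=60) cum 60
  x=3 (C, w=20) cum 80
  x=4 (B, w=30) cum 110
  x=6 (E, w=150) cum 260  ← median
  x=10 (D, w=150) cum 410
⇒ x* = 6
y-coordinate, sorted with cumulative weight:
  y=2 (E, w=150) cum 150
  y=6 (D, w=150) cum 300  ← median
  y=7 (C, w=20) cum 320
  y=7 (B, w=30) cum 350
  y=10 (A, w=60) cum 410
⇒ y* = 6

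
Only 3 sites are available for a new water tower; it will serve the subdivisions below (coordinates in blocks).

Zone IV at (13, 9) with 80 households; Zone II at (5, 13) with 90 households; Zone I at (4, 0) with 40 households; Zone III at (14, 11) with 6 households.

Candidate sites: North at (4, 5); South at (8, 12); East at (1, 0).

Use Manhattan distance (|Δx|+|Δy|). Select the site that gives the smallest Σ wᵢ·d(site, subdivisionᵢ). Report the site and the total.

Total weighted distance at each candidate:
  North (4, 5): total = 2146
  South (8, 12): total = 1682
  East (1, 0): total = 3474
Minimum is at South with total 1682 blocks.

South, total 1682 blocks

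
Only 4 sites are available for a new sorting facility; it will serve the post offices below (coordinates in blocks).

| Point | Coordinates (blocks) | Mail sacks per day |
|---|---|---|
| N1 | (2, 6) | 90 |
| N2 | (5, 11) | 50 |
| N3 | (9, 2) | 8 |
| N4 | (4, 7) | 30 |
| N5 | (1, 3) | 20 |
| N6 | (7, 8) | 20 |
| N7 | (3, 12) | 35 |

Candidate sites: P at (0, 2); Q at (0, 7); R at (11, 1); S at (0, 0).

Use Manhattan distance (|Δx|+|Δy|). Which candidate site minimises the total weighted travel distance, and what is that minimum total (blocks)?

Q, total 1492 blocks

Total weighted distance at each candidate:
  P (0, 2): total = 2337
  Q (0, 7): total = 1492
  R (11, 1): total = 3599
  S (0, 0): total = 2843
Minimum is at Q with total 1492 blocks.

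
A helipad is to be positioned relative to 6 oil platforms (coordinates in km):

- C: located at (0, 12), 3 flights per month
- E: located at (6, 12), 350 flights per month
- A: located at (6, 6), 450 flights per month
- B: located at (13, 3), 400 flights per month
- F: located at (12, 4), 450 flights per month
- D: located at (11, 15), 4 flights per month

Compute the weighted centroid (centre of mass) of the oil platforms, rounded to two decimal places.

The minimiser of Σwᵢ‖p−pᵢ‖² is the weighted centroid p* = (Σwᵢpᵢ)/(Σwᵢ).
Σwᵢ = 1657.
Σwᵢxᵢ = 3·0 + 350·6 + 450·6 + 400·13 + 450·12 + 4·11 = 15444.
Σwᵢyᵢ = 3·12 + 350·12 + 450·6 + 400·3 + 450·4 + 4·15 = 9996.
x* = 15444/1657 = 9.32, y* = 9996/1657 = 6.03.

(9.32, 6.03)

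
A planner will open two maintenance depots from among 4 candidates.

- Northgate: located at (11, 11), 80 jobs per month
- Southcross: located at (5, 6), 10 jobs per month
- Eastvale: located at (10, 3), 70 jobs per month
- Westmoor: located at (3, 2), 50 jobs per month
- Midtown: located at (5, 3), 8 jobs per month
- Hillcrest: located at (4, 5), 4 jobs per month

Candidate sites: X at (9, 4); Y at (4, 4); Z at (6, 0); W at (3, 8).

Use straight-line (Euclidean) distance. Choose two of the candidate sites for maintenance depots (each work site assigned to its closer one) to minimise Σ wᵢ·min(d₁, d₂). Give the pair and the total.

{X, Y}, total 830.9

Evaluate every pair (each demand assigned to the nearer of the two):
  {X, Y}: total = 830.9
  {X, Z}: total = 952.1
  {X, W}: total = 1055.3
  {Y, W}: total = 1258.8
  {Z, W}: total = 1280.0
  {Y, Z}: total = 1291.4
Best pair: {X, Y} with total 830.9.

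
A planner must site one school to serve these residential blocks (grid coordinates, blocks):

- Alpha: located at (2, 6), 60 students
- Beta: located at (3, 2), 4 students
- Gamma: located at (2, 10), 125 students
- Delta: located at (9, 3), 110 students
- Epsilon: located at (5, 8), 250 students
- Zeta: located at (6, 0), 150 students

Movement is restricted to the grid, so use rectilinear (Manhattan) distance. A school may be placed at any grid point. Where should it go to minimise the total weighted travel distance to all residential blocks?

(5, 8)

Manhattan distance separates: Σwᵢ(|x−xᵢ|+|y−yᵢ|) = Σwᵢ|x−xᵢ| + Σwᵢ|y−yᵢ|, so x and y are optimised independently as 1-D weighted medians.
Total weight W = 699; half = 349.5.
x-coordinate, sorted with cumulative weight:
  x=2 (Alpha, w=60) cum 60
  x=2 (Gamma, w=125) cum 185
  x=3 (Beta, w=4) cum 189
  x=5 (Epsilon, w=250) cum 439  ← median
  x=6 (Zeta, w=150) cum 589
  x=9 (Delta, w=110) cum 699
⇒ x* = 5
y-coordinate, sorted with cumulative weight:
  y=0 (Zeta, w=150) cum 150
  y=2 (Beta, w=4) cum 154
  y=3 (Delta, w=110) cum 264
  y=6 (Alpha, w=60) cum 324
  y=8 (Epsilon, w=250) cum 574  ← median
  y=10 (Gamma, w=125) cum 699
⇒ y* = 8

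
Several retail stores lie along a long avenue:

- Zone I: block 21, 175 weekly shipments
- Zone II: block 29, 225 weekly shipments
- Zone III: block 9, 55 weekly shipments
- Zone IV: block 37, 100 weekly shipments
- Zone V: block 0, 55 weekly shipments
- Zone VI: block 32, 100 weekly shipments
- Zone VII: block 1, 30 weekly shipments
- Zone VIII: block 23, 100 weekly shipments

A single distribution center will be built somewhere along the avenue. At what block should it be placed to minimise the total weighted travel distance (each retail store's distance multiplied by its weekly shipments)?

For a sum of weighted absolute distances on a line, the optimum is the weighted median (not the mean). Total weight W = 840; half-weight = 420.
Sort by position and accumulate weight:
  block 0 (Zone V, w=55) → cum 55
  block 1 (Zone VII, w=30) → cum 85
  block 9 (Zone III, w=55) → cum 140
  block 21 (Zone I, w=175) → cum 315
  block 23 (Zone VIII, w=100) → cum 415
  block 29 (Zone II, w=225) → cum 640  ≥ 420 → median here
  block 32 (Zone VI, w=100) → cum 740
  block 37 (Zone IV, w=100) → cum 840
Optimal location: block 29.

x = 29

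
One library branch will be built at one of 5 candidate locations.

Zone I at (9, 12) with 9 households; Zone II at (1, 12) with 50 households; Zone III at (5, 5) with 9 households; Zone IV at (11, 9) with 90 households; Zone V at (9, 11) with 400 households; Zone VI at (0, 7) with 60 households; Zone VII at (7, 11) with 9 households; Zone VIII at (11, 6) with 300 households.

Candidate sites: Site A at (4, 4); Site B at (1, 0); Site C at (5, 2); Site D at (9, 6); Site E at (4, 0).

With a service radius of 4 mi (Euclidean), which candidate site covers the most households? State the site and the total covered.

Coverage radius r = 4 mi; a point is covered iff (Δx)²+(Δy)² ≤ 4² = 16.
  Site A (4, 4): covers {Zone III} → 9
  Site B (1, 0): covers {none} → 0
  Site C (5, 2): covers {Zone III} → 9
  Site D (9, 6): covers {Zone IV, Zone VIII} → 390
  Site E (4, 0): covers {none} → 0
Maximum coverage at Site D: 390 households.

Site D, covering 390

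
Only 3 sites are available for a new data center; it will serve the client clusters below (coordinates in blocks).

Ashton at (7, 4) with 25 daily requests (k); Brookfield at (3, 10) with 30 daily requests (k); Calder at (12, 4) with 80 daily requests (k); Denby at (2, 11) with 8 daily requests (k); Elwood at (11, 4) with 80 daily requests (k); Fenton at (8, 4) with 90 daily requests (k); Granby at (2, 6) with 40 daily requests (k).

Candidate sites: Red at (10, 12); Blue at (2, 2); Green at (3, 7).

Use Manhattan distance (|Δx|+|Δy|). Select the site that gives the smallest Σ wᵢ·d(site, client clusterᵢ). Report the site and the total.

Green, total 2945 blocks

Total weighted distance at each candidate:
  Red (10, 12): total = 3597
  Blue (2, 2): total = 3237
  Green (3, 7): total = 2945
Minimum is at Green with total 2945 blocks.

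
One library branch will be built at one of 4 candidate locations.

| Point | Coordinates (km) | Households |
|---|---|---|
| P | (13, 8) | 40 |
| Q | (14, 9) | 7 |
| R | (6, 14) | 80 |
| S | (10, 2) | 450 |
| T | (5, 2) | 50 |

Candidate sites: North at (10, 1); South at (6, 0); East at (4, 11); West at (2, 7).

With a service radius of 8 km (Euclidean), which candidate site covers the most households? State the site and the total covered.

Coverage radius r = 8 km; a point is covered iff (Δx)²+(Δy)² ≤ 8² = 64.
  North (10, 1): covers {P, S, T} → 540
  South (6, 0): covers {S, T} → 500
  East (4, 11): covers {R} → 80
  West (2, 7): covers {T} → 50
Maximum coverage at North: 540 households.

North, covering 540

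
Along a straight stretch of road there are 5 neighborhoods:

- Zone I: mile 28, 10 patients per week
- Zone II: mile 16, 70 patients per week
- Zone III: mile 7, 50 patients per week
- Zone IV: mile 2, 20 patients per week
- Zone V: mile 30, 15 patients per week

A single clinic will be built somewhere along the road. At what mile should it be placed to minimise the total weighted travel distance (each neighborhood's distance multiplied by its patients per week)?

x = 16

For a sum of weighted absolute distances on a line, the optimum is the weighted median (not the mean). Total weight W = 165; half-weight = 82.5.
Sort by position and accumulate weight:
  mile 2 (Zone IV, w=20) → cum 20
  mile 7 (Zone III, w=50) → cum 70
  mile 16 (Zone II, w=70) → cum 140  ≥ 82.5 → median here
  mile 28 (Zone I, w=10) → cum 150
  mile 30 (Zone V, w=15) → cum 165
Optimal location: mile 16.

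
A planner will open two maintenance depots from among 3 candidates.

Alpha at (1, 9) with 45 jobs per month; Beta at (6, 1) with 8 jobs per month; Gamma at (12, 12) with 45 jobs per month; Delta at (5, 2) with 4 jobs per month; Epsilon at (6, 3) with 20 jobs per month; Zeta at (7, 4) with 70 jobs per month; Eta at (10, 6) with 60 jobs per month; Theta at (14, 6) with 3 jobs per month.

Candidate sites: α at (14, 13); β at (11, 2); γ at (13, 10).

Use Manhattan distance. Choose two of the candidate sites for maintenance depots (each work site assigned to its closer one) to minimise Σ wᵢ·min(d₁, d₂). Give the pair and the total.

Evaluate every pair (each demand assigned to the nearer of the two):
  {β, γ}: total = 1647
  {α, β}: total = 1833
  {α, γ}: total = 2467
Best pair: {β, γ} with total 1647.

{β, γ}, total 1647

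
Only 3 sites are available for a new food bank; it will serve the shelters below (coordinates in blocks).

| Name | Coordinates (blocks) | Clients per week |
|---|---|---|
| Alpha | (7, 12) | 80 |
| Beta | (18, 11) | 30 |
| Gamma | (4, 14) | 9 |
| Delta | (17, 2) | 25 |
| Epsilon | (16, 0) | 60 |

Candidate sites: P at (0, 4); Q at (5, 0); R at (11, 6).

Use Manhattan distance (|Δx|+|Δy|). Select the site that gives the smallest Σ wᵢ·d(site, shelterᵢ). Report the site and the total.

Total weighted distance at each candidate:
  P (0, 4): total = 3751
  Q (5, 0): total = 2985
  R (11, 6): total = 2205
Minimum is at R with total 2205 blocks.

R, total 2205 blocks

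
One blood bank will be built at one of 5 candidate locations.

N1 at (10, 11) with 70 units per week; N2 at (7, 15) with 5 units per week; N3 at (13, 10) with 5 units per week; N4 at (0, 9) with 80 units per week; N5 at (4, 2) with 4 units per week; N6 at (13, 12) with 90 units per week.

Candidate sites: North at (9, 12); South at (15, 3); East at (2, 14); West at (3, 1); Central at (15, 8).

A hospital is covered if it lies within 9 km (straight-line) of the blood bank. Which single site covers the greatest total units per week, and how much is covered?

North, covering 170

Coverage radius r = 9 km; a point is covered iff (Δx)²+(Δy)² ≤ 9² = 81.
  North (9, 12): covers {N1, N2, N3, N6} → 170
  South (15, 3): covers {N3} → 5
  East (2, 14): covers {N1, N2, N4} → 155
  West (3, 1): covers {N4, N5} → 84
  Central (15, 8): covers {N1, N3, N6} → 165
Maximum coverage at North: 170 units per week.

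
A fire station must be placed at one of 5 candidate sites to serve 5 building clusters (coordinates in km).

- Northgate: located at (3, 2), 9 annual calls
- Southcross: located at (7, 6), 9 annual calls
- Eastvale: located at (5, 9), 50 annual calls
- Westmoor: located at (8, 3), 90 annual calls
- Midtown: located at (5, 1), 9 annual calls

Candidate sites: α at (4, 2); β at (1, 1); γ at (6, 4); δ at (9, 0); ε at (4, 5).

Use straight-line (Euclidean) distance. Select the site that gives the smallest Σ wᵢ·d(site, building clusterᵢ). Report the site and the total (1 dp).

γ, total 537.2 km

Total weighted distance at each candidate:
  α (4, 2): total = 791.4
  β (1, 1): total = 1228.8
  γ (6, 4): total = 537.2
  δ (9, 0): total = 928.0
  ε (4, 5): total = 702.7
Minimum is at γ with total 537.2 km.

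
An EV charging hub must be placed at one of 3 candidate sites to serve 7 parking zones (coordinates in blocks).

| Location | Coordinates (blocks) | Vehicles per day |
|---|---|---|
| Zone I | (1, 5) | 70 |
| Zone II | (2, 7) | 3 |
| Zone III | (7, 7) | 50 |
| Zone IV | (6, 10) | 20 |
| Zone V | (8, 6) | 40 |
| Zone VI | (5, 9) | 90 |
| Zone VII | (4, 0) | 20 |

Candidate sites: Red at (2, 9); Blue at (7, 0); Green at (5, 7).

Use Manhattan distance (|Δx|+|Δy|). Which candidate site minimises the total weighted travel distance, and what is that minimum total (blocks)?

Total weighted distance at each candidate:
  Red (2, 9): total = 1656
  Blue (7, 0): total = 2706
  Green (5, 7): total = 1109
Minimum is at Green with total 1109 blocks.

Green, total 1109 blocks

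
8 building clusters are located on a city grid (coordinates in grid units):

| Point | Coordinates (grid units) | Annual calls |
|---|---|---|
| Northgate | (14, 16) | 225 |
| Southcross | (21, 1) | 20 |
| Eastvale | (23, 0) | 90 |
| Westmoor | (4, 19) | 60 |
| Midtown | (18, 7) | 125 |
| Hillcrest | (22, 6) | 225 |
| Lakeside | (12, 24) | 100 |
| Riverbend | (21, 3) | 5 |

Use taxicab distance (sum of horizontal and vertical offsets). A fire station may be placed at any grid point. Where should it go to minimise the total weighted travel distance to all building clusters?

(18, 7)

Manhattan distance separates: Σwᵢ(|x−xᵢ|+|y−yᵢ|) = Σwᵢ|x−xᵢ| + Σwᵢ|y−yᵢ|, so x and y are optimised independently as 1-D weighted medians.
Total weight W = 850; half = 425.
x-coordinate, sorted with cumulative weight:
  x=4 (Westmoor, w=60) cum 60
  x=12 (Lakeside, w=100) cum 160
  x=14 (Northgate, w=225) cum 385
  x=18 (Midtown, w=125) cum 510  ← median
  x=21 (Southcross, w=20) cum 530
  x=21 (Riverbend, w=5) cum 535
  x=22 (Hillcrest, w=225) cum 760
  x=23 (Eastvale, w=90) cum 850
⇒ x* = 18
y-coordinate, sorted with cumulative weight:
  y=0 (Eastvale, w=90) cum 90
  y=1 (Southcross, w=20) cum 110
  y=3 (Riverbend, w=5) cum 115
  y=6 (Hillcrest, w=225) cum 340
  y=7 (Midtown, w=125) cum 465  ← median
  y=16 (Northgate, w=225) cum 690
  y=19 (Westmoor, w=60) cum 750
  y=24 (Lakeside, w=100) cum 850
⇒ y* = 7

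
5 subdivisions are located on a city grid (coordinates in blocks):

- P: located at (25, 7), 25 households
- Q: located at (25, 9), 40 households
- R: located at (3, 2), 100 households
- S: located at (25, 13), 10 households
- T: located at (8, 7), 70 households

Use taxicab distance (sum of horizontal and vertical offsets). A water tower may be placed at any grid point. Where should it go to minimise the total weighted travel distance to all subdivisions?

Manhattan distance separates: Σwᵢ(|x−xᵢ|+|y−yᵢ|) = Σwᵢ|x−xᵢ| + Σwᵢ|y−yᵢ|, so x and y are optimised independently as 1-D weighted medians.
Total weight W = 245; half = 122.5.
x-coordinate, sorted with cumulative weight:
  x=3 (R, w=100) cum 100
  x=8 (T, w=70) cum 170  ← median
  x=25 (P, w=25) cum 195
  x=25 (Q, w=40) cum 235
  x=25 (S, w=10) cum 245
⇒ x* = 8
y-coordinate, sorted with cumulative weight:
  y=2 (R, w=100) cum 100
  y=7 (P, w=25) cum 125  ← median
  y=7 (T, w=70) cum 195
  y=9 (Q, w=40) cum 235
  y=13 (S, w=10) cum 245
⇒ y* = 7

(8, 7)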